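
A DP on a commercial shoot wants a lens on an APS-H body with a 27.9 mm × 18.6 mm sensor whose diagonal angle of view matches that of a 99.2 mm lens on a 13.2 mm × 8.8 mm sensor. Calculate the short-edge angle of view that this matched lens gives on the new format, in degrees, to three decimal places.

Sensor diagonal = √(13.2² + 8.8²) = √251.6800 ≈ 15.8644 mm.
Sensor diagonal = √(27.9² + 18.6²) = √1124.3700 ≈ 33.5316 mm.
Equal diagonal AOV ⇒ f₂ = f₁ · 33.5316/15.8644 = 99.2 × 2.11364 ≈ 209.6727 mm.
Short-edge AOV on the new format = 2·arctan(18.6 / (2 × 209.6727)) = 2·arctan(0.04435) ≈ 5.0794°.

5.079°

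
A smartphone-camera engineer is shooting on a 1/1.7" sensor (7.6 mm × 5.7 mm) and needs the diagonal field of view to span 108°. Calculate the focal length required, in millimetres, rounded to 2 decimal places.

3.45 mm

Sensor diagonal = √(7.6² + 5.7²) = √90.2500 ≈ 9.5000 mm.
From α = 2·arctan(d/2f) we get f = d / (2·tan(α/2)).
With d = 9.5000 mm and α/2 = 54°, tan(α/2) ≈ 1.37638, so f ≈ 9.5000 / 2.75276 ≈ 3.4511 mm.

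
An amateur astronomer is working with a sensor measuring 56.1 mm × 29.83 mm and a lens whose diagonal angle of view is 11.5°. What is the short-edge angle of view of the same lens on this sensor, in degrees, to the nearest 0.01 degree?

Sensor diagonal = √(56.1² + 29.83²) = √4037.0389 ≈ 63.5377 mm.
From the diagonal AOV: f = 63.5377 / (2·tan(5.75°)) = 63.5377 / 0.20139 ≈ 315.4967 mm.
Short-edge AOV = 2·arctan(29.83 / (2 × 315.4967)) = 2·arctan(0.04727) ≈ 5.4132°.

5.41°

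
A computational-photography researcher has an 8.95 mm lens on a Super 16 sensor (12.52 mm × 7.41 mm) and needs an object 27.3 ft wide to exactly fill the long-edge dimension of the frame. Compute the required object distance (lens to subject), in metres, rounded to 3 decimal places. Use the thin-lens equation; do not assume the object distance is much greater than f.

5.957 m

W: 27.3 ft × 304.8 mm/ft = 8321.04 mm.
Magnification m = w/W = dᵢ/dₒ; combined with 1/f = 1/dₒ + 1/dᵢ this gives dₒ = f·(1 + W/w).
dₒ = 8.95 mm × (1 + 8321.04/12.52) = 8.95 × 665.6198 ≈ 5957.297 mm = 5.9573 m.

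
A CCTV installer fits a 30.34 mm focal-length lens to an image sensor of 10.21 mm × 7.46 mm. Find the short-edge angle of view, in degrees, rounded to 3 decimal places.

Angle of view α = 2·arctan(h/2f) with h = 7.46 mm and f = 30.34 mm.
h/2f = 0.12294; arctan(0.12294) ≈ 7.0088°, so α ≈ 14.0175°.

14.018°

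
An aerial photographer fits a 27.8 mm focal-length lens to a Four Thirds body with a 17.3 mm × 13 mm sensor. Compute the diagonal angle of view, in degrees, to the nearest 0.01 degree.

42.53°

Sensor diagonal = √(17.3² + 13²) = √468.2900 ≈ 21.6400 mm.
Angle of view α = 2·arctan(d/2f) with d = 21.6400 mm and f = 27.8 mm.
d/2f = 0.38921; arctan(0.38921) ≈ 21.2664°, so α ≈ 42.5329°.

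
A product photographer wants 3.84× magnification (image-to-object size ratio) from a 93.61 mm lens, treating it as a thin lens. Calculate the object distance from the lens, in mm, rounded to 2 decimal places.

With m = dᵢ/dₒ and 1/f = 1/dₒ + 1/dᵢ, substituting dᵢ = m·dₒ gives 1/f = (1 + 1/m)/dₒ, hence dₒ = f·(1 + 1/m).
dₒ = 93.61 × (1 + 1/3.84) = 93.61 × 1.26042 ≈ 117.988 mm.

117.99 mm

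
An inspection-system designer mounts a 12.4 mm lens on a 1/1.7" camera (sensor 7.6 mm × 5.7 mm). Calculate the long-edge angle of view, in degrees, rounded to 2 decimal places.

34.08°

Angle of view α = 2·arctan(w/2f) with w = 7.6 mm and f = 12.4 mm.
w/2f = 0.30645; arctan(0.30645) ≈ 17.0378°, so α ≈ 34.0755°.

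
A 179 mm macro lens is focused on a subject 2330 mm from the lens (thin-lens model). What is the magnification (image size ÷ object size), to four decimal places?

0.0832×

Thin lens: 1/f = 1/dₒ + 1/dᵢ → 1/dᵢ = 1/179 − 1/2330 = 0.0051574 mm⁻¹, so dᵢ ≈ 193.8959 mm.
Magnification m = dᵢ/dₒ = 193.8959/2330 ≈ 0.08322.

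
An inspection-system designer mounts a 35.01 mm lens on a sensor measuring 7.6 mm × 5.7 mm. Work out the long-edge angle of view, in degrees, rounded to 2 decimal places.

Angle of view α = 2·arctan(w/2f) with w = 7.6 mm and f = 35.01 mm.
w/2f = 0.10854; arctan(0.10854) ≈ 6.1947°, so α ≈ 12.3893°.

12.39°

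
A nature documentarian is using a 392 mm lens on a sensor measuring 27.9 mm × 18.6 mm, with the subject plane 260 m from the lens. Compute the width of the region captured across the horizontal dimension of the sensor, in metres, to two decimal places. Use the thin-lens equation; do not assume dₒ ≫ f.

dₒ: 260 m = 260000 mm.
Similar triangles through the lens centre give W/dₒ = w/dᵢ; with 1/f = 1/dₒ + 1/dᵢ this gives W = w·(dₒ − f)/f.
W = 27.9 mm × (260000 − 392) / 392 = 27.9 × 662.2653 ≈ 18477.202 mm = 18.4772 m.

18.48 m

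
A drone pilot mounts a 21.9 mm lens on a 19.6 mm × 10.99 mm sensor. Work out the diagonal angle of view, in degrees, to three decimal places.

54.319°

Sensor diagonal = √(19.6² + 10.99²) = √504.9401 ≈ 22.4709 mm.
Angle of view α = 2·arctan(d/2f) with d = 22.4709 mm and f = 21.9 mm.
d/2f = 0.51303; arctan(0.51303) ≈ 27.1593°, so α ≈ 54.3187°.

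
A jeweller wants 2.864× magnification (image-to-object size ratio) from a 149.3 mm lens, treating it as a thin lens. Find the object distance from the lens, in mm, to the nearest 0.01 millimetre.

201.43 mm

With m = dᵢ/dₒ and 1/f = 1/dₒ + 1/dᵢ, substituting dᵢ = m·dₒ gives 1/f = (1 + 1/m)/dₒ, hence dₒ = f·(1 + 1/m).
dₒ = 149.3 × (1 + 1/2.864) = 149.3 × 1.34916 ≈ 201.430 mm.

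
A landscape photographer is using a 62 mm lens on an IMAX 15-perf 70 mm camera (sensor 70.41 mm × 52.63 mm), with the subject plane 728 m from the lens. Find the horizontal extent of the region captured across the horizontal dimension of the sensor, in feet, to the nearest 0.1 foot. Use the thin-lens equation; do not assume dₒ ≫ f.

dₒ: 728 m = 728000 mm.
Similar triangles through the lens centre give W/dₒ = w/dᵢ; with 1/f = 1/dₒ + 1/dᵢ this gives W = w·(dₒ − f)/f.
W = 70.41 mm × (728000 − 62) / 62 = 70.41 × 11740.9355 ≈ 826679.267 mm = 826679.267/304.8 ft = 2712.2 ft.

2712.2 ft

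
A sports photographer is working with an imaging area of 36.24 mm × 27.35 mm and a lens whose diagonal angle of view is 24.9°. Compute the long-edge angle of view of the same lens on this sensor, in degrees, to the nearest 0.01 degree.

19.99°

Sensor diagonal = √(36.24² + 27.35²) = √2061.3601 ≈ 45.4022 mm.
From the diagonal AOV: f = 45.4022 / (2·tan(12.45°)) = 45.4022 / 0.44156 ≈ 102.8226 mm.
Long-edge AOV = 2·arctan(36.24 / (2 × 102.8226)) = 2·arctan(0.17623) ≈ 19.9888°.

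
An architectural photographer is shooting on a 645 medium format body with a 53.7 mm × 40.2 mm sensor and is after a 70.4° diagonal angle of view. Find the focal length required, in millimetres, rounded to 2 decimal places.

47.55 mm

Sensor diagonal = √(53.7² + 40.2²) = √4499.7300 ≈ 67.0800 mm.
From α = 2·arctan(d/2f) we get f = d / (2·tan(α/2)).
With d = 67.0800 mm and α/2 = 35.2°, tan(α/2) ≈ 0.70542, so f ≈ 67.0800 / 1.41084 ≈ 47.5460 mm.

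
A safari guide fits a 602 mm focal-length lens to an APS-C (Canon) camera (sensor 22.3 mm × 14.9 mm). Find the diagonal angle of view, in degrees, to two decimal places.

Sensor diagonal = √(22.3² + 14.9²) = √719.3000 ≈ 26.8198 mm.
Angle of view α = 2·arctan(d/2f) with d = 26.8198 mm and f = 602 mm.
d/2f = 0.02228; arctan(0.02228) ≈ 1.2761°, so α ≈ 2.5522°.

2.55°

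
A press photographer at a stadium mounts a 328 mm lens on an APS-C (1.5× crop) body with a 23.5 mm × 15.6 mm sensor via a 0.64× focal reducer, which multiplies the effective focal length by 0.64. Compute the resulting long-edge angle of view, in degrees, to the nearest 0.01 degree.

Effective focal length f = 328 × 0.64 = 209.92 mm.
α = 2·arctan(23.5 / (2 × 209.92)) = 2·arctan(0.05597) ≈ 6.4074°.

6.41°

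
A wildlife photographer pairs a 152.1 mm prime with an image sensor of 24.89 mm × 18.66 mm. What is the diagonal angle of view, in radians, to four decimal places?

Sensor diagonal = √(24.89² + 18.66²) = √967.7077 ≈ 31.1080 mm.
Angle of view α = 2·arctan(d/2f) with d = 31.1080 mm and f = 152.1 mm.
d/2f = 0.10226; arctan(0.10226) ≈ 0.1019 rad, so α ≈ 0.2038 rad.

0.2038 rad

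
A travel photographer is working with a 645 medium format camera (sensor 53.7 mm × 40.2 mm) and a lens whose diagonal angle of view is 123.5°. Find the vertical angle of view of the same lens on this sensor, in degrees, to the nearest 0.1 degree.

96.2°

Sensor diagonal = √(53.7² + 40.2²) = √4499.7300 ≈ 67.0800 mm.
From the diagonal AOV: f = 67.0800 / (2·tan(61.75°)) = 67.0800 / 3.72218 ≈ 18.0217 mm.
Vertical AOV = 2·arctan(40.2 / (2 × 18.0217)) = 2·arctan(1.11532) ≈ 96.2411°.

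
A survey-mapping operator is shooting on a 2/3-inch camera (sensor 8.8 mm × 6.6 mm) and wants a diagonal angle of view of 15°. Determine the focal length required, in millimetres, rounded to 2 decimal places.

Sensor diagonal = √(8.8² + 6.6²) = √121.0000 ≈ 11.0000 mm.
From α = 2·arctan(d/2f) we get f = d / (2·tan(α/2)).
With d = 11.0000 mm and α/2 = 7.5°, tan(α/2) ≈ 0.13165, so f ≈ 11.0000 / 0.26330 ≈ 41.7766 mm.

41.78 mm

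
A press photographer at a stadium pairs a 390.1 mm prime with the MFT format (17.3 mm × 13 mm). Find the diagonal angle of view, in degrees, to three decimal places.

3.178°

Sensor diagonal = √(17.3² + 13²) = √468.2900 ≈ 21.6400 mm.
Angle of view α = 2·arctan(d/2f) with d = 21.6400 mm and f = 390.1 mm.
d/2f = 0.02774; arctan(0.02774) ≈ 1.5888°, so α ≈ 3.1776°.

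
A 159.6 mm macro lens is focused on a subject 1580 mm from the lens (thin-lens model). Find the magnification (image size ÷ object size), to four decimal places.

0.1124×

Thin lens: 1/f = 1/dₒ + 1/dᵢ → 1/dᵢ = 1/159.6 − 1/1580 = 0.0056328 mm⁻¹, so dᵢ ≈ 177.5331 mm.
Magnification m = dᵢ/dₒ = 177.5331/1580 ≈ 0.11236.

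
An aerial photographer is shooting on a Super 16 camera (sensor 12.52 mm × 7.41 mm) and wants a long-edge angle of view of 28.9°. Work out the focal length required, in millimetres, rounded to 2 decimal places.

From α = 2·arctan(w/2f) we get f = w / (2·tan(α/2)).
With w = 12.52 mm and α/2 = 14.45°, tan(α/2) ≈ 0.25769, so f ≈ 12.52 / 0.51537 ≈ 24.2931 mm.

24.29 mm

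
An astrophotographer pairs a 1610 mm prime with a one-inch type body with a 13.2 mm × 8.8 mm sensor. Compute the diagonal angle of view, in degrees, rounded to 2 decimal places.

0.56°

Sensor diagonal = √(13.2² + 8.8²) = √251.6800 ≈ 15.8644 mm.
Angle of view α = 2·arctan(d/2f) with d = 15.8644 mm and f = 1610 mm.
d/2f = 0.00493; arctan(0.00493) ≈ 0.2823°, so α ≈ 0.5646°.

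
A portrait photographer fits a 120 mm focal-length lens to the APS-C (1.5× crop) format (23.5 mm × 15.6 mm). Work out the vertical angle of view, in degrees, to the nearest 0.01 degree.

7.44°

Angle of view α = 2·arctan(h/2f) with h = 15.6 mm and f = 120 mm.
h/2f = 0.06500; arctan(0.06500) ≈ 3.7190°, so α ≈ 7.4380°.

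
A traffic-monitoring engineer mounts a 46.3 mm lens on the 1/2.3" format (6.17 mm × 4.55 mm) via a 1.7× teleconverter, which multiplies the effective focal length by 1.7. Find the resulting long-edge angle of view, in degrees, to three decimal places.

Effective focal length f = 46.3 × 1.7 = 78.71 mm.
α = 2·arctan(6.17 / (2 × 78.71)) = 2·arctan(0.03919) ≈ 4.4891°.

4.489°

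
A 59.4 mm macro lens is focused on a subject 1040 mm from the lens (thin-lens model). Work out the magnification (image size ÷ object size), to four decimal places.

0.0606×

Thin lens: 1/f = 1/dₒ + 1/dᵢ → 1/dᵢ = 1/59.4 − 1/1040 = 0.0158735 mm⁻¹, so dᵢ ≈ 62.9982 mm.
Magnification m = dᵢ/dₒ = 62.9982/1040 ≈ 0.06058.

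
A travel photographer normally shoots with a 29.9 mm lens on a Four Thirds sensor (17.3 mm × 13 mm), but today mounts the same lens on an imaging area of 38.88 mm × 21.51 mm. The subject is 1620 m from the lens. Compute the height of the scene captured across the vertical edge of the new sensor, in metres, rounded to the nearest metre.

The focal length stays 29.9 mm; the relevant sensor dimension is now h = 21.51 mm. Object distance dₒ = 1620 m = 1.62e+06 mm.
Thin-lens field height W = h·(dₒ − f)/f = 21.51 × (1.62e+06 − 29.9)/29.9 ≈ 1165403.239 mm = 1165.4 m.

1165 m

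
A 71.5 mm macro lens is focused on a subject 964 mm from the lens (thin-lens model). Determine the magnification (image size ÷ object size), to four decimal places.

0.0801×

Thin lens: 1/f = 1/dₒ + 1/dᵢ → 1/dᵢ = 1/71.5 − 1/964 = 0.0129487 mm⁻¹, so dᵢ ≈ 77.2280 mm.
Magnification m = dᵢ/dₒ = 77.2280/964 ≈ 0.08011.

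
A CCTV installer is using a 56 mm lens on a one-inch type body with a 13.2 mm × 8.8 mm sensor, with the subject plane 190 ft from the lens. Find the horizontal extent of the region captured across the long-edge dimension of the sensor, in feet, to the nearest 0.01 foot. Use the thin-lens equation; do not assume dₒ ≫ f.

dₒ: 190 ft × 304.8 mm/ft = 57912.00 mm.
Similar triangles through the lens centre give W/dₒ = w/dᵢ; with 1/f = 1/dₒ + 1/dᵢ this gives W = w·(dₒ − f)/f.
W = 13.2 mm × (57912 − 56) / 56 = 13.2 × 1033.1428 ≈ 13637.485 mm = 13637.485/304.8 ft = 44.7424 ft.

44.74 ft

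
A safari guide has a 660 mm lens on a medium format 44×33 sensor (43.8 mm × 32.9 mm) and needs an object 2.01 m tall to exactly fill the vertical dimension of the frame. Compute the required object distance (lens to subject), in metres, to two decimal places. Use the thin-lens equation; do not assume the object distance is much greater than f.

40.98 m

W: 2.01 m = 2010 mm.
Magnification m = h/W = dᵢ/dₒ; combined with 1/f = 1/dₒ + 1/dᵢ this gives dₒ = f·(1 + W/h).
dₒ = 660 mm × (1 + 2010/32.9) = 660 × 62.0942 ≈ 40982.188 mm = 40.9822 m.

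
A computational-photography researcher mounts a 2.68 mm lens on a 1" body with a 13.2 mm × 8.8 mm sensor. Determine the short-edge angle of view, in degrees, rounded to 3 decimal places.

117.310°

Angle of view α = 2·arctan(h/2f) with h = 8.8 mm and f = 2.68 mm.
h/2f = 1.64179; arctan(1.64179) ≈ 58.6548°, so α ≈ 117.3096°.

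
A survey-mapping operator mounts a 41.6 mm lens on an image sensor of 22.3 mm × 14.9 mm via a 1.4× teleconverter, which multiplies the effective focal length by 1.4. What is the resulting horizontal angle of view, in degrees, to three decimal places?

Effective focal length f = 41.6 × 1.4 = 58.24 mm.
α = 2·arctan(22.3 / (2 × 58.24)) = 2·arctan(0.19145) ≈ 21.6762°.

21.676°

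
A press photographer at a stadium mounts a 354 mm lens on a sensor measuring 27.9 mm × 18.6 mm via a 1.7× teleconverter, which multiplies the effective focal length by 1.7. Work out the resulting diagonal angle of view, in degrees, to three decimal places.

Effective focal length f = 354 × 1.7 = 601.8 mm.
Sensor diagonal = √(27.9² + 18.6²) = √1124.3700 ≈ 33.5316 mm.
α = 2·arctan(33.532 / (2 × 601.8)) = 2·arctan(0.02786) ≈ 3.1916°.

3.192°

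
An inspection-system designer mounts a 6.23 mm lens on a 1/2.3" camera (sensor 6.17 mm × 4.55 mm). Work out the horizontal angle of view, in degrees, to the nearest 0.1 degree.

52.7°

Angle of view α = 2·arctan(w/2f) with w = 6.17 mm and f = 6.23 mm.
w/2f = 0.49518; arctan(0.49518) ≈ 26.3439°, so α ≈ 52.6878°.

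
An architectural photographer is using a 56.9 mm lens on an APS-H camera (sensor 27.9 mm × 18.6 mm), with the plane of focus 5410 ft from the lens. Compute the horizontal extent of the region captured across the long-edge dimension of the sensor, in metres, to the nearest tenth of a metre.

dₒ: 5410 ft × 304.8 mm/ft = 1648967.95 mm.
Similar triangles through the lens centre give W/dₒ = w/dᵢ; with 1/f = 1/dₒ + 1/dᵢ this gives W = w·(dₒ − f)/f.
W = 27.9 mm × (1.64897e+06 − 56.9) / 56.9 = 27.9 × 28979.1045 ≈ 808517.016 mm = 808.517 m.

808.5 m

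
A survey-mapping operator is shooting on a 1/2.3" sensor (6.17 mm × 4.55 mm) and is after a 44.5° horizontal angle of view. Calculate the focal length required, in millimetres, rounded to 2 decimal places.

7.54 mm

From α = 2·arctan(w/2f) we get f = w / (2·tan(α/2)).
With w = 6.17 mm and α/2 = 22.25°, tan(α/2) ≈ 0.40911, so f ≈ 6.17 / 0.81822 ≈ 7.5407 mm.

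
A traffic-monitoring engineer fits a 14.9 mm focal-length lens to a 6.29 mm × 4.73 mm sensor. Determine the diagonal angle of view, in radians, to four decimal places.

Sensor diagonal = √(6.29² + 4.73²) = √61.9370 ≈ 7.8700 mm.
Angle of view α = 2·arctan(d/2f) with d = 7.8700 mm and f = 14.9 mm.
d/2f = 0.26409; arctan(0.26409) ≈ 0.2582 rad, so α ≈ 0.5164 rad.

0.5164 rad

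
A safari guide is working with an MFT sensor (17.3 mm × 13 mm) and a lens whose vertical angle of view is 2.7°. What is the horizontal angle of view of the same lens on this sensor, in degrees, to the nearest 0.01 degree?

From the vertical AOV: f = 13 / (2·tan(1.35°)) = 13 / 0.04713 ≈ 275.8175 mm.
Horizontal AOV = 2·arctan(17.3 / (2 × 275.8175)) = 2·arctan(0.03136) ≈ 3.5926°.

3.59°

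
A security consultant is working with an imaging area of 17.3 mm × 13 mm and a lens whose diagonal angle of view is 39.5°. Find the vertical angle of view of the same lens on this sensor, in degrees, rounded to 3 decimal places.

24.343°

Sensor diagonal = √(17.3² + 13²) = √468.2900 ≈ 21.6400 mm.
From the diagonal AOV: f = 21.6400 / (2·tan(19.75°)) = 21.6400 / 0.71807 ≈ 30.1362 mm.
Vertical AOV = 2·arctan(13 / (2 × 30.1362)) = 2·arctan(0.21569) ≈ 24.3430°.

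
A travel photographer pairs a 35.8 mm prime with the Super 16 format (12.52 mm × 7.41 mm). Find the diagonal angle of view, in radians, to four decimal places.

0.4009 rad

Sensor diagonal = √(12.52² + 7.41²) = √211.6585 ≈ 14.5485 mm.
Angle of view α = 2·arctan(d/2f) with d = 14.5485 mm and f = 35.8 mm.
d/2f = 0.20319; arctan(0.20319) ≈ 0.2005 rad, so α ≈ 0.4009 rad.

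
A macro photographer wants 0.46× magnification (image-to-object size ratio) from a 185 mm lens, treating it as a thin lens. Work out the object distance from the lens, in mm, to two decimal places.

With m = dᵢ/dₒ and 1/f = 1/dₒ + 1/dᵢ, substituting dᵢ = m·dₒ gives 1/f = (1 + 1/m)/dₒ, hence dₒ = f·(1 + 1/m).
dₒ = 185 × (1 + 1/0.46) = 185 × 3.17391 ≈ 587.174 mm.

587.17 mm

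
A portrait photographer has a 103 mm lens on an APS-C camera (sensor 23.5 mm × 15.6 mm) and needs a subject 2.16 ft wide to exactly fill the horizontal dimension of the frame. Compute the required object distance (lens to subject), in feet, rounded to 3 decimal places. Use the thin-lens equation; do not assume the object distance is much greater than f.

W: 2.16 ft × 304.8 mm/ft = 658.37 mm.
Magnification m = w/W = dᵢ/dₒ; combined with 1/f = 1/dₒ + 1/dᵢ this gives dₒ = f·(1 + W/w).
dₒ = 103 mm × (1 + 658.368/23.5) = 103 × 29.0157 ≈ 2988.613 mm = 2988.613/304.8 ft = 9.80516 ft.

9.805 ft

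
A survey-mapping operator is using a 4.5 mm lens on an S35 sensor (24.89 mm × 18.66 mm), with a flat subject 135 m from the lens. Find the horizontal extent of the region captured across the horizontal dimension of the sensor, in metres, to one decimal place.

dₒ: 135 m = 135000 mm.
Similar triangles through the lens centre give W/dₒ = w/dᵢ; with 1/f = 1/dₒ + 1/dᵢ this gives W = w·(dₒ − f)/f.
W = 24.89 mm × (135000 − 4.5) / 4.5 = 24.89 × 29999.0000 ≈ 746675.110 mm = 746.675 m.

746.7 m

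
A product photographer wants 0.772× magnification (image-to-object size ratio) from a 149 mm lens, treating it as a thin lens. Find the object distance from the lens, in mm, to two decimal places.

With m = dᵢ/dₒ and 1/f = 1/dₒ + 1/dᵢ, substituting dᵢ = m·dₒ gives 1/f = (1 + 1/m)/dₒ, hence dₒ = f·(1 + 1/m).
dₒ = 149 × (1 + 1/0.772) = 149 × 2.29534 ≈ 342.005 mm.

342.01 mm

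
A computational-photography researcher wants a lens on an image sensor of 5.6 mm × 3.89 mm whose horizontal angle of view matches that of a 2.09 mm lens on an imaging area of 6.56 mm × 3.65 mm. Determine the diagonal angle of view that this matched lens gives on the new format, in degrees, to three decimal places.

124.752°

Equal horizontal AOV ⇒ f₂ = f₁ · 5.6/6.56 = 2.09 × 0.85366 ≈ 1.7841 mm.
Sensor diagonal = √(5.6² + 3.89²) = √46.4921 ≈ 6.8185 mm.
Diagonal AOV on the new format = 2·arctan(6.8185 / (2 × 1.7841)) = 2·arctan(1.91086) ≈ 124.7517°.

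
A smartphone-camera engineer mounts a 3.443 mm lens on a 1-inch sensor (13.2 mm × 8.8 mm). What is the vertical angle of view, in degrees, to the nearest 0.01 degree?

Angle of view α = 2·arctan(h/2f) with h = 8.8 mm and f = 3.443 mm.
h/2f = 1.27796; arctan(1.27796) ≈ 51.9568°, so α ≈ 103.9136°.

103.91°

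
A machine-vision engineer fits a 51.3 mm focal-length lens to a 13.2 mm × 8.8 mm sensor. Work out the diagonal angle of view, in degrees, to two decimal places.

Sensor diagonal = √(13.2² + 8.8²) = √251.6800 ≈ 15.8644 mm.
Angle of view α = 2·arctan(d/2f) with d = 15.8644 mm and f = 51.3 mm.
d/2f = 0.15462; arctan(0.15462) ≈ 8.7897°, so α ≈ 17.5794°.

17.58°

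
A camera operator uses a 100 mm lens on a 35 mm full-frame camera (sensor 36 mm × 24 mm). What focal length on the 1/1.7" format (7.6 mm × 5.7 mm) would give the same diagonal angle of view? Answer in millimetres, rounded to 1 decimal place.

22.0 mm

Sensor diagonal = √(36² + 24²) = √1872.0000 ≈ 43.2666 mm.
Sensor diagonal = √(7.6² + 5.7²) = √90.2500 ≈ 9.5000 mm.
Equal angle of view means equal diagonal/f ratio, so f₂ = f₁ · (diagonal₂/diagonal₁) = 100 × 9.5000/43.2666.
f₂ = 100 × 0.21957 ≈ 21.957 mm.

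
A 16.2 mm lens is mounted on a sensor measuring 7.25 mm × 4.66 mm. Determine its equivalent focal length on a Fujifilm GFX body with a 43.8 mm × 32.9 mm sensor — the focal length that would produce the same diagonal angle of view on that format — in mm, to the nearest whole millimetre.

Sensor diagonal = √(7.25² + 4.66²) = √74.2781 ≈ 8.6185 mm.
Sensor diagonal = √(43.8² + 32.9²) = √3000.8500 ≈ 54.7800 mm.
Equal angle of view means equal diagonal/f ratio, so f₂ = f₁ · (diagonal₂/diagonal₁) = 16.2 × 54.7800/8.6185.
f₂ = 16.2 × 6.35612 ≈ 102.969 mm.

103 mm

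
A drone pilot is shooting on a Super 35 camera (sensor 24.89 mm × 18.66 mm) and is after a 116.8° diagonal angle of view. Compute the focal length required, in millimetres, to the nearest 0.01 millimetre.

9.57 mm

Sensor diagonal = √(24.89² + 18.66²) = √967.7077 ≈ 31.1080 mm.
From α = 2·arctan(d/2f) we get f = d / (2·tan(α/2)).
With d = 31.1080 mm and α/2 = 58.4°, tan(α/2) ≈ 1.62548, so f ≈ 31.1080 / 3.25095 ≈ 9.5689 mm.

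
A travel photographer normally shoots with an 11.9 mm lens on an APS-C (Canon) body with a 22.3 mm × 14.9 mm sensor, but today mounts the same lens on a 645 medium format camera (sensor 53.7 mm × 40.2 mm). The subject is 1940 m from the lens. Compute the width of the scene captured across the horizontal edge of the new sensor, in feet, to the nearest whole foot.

28722 ft

The focal length stays 11.9 mm; the relevant sensor dimension is now w = 53.7 mm. Object distance dₒ = 1940 m = 1.94e+06 mm.
Thin-lens field width W = w·(dₒ − f)/f = 53.7 × (1.94e+06 − 11.9)/11.9 ≈ 8754400.082 mm = 8754400.082/304.8 ft = 28721.8 ft.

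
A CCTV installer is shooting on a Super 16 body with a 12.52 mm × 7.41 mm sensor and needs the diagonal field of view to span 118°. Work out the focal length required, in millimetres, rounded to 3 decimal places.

4.371 mm

Sensor diagonal = √(12.52² + 7.41²) = √211.6585 ≈ 14.5485 mm.
From α = 2·arctan(d/2f) we get f = d / (2·tan(α/2)).
With d = 14.5485 mm and α/2 = 59°, tan(α/2) ≈ 1.66428, so f ≈ 14.5485 / 3.32856 ≈ 4.3708 mm.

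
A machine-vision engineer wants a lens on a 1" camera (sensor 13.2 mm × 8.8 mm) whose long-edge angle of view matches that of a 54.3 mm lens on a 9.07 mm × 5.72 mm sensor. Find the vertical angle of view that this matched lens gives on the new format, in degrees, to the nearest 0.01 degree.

6.37°

Equal long-edge AOV ⇒ f₂ = f₁ · 13.2/9.07 = 54.3 × 1.45535 ≈ 79.0254 mm.
Vertical AOV on the new format = 2·arctan(8.8 / (2 × 79.0254)) = 2·arctan(0.05568) ≈ 6.3737°.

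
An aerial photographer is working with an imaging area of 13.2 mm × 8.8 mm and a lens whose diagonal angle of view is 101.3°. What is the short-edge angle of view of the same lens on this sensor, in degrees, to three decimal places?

68.157°

Sensor diagonal = √(13.2² + 8.8²) = √251.6800 ≈ 15.8644 mm.
From the diagonal AOV: f = 15.8644 / (2·tan(50.65°)) = 15.8644 / 2.43918 ≈ 6.5040 mm.
Short-edge AOV = 2·arctan(8.8 / (2 × 6.5040)) = 2·arctan(0.67651) ≈ 68.1572°.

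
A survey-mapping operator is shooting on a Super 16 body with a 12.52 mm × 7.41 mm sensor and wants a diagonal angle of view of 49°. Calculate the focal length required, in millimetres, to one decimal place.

16.0 mm

Sensor diagonal = √(12.52² + 7.41²) = √211.6585 ≈ 14.5485 mm.
From α = 2·arctan(d/2f) we get f = d / (2·tan(α/2)).
With d = 14.5485 mm and α/2 = 24.5°, tan(α/2) ≈ 0.45573, so f ≈ 14.5485 / 0.91145 ≈ 15.9619 mm.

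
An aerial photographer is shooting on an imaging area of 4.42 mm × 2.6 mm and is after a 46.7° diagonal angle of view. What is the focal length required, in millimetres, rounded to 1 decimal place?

5.9 mm

Sensor diagonal = √(4.42² + 2.6²) = √26.2964 ≈ 5.1280 mm.
From α = 2·arctan(d/2f) we get f = d / (2·tan(α/2)).
With d = 5.1280 mm and α/2 = 23.35°, tan(α/2) ≈ 0.43170, so f ≈ 5.1280 / 0.86341 ≈ 5.9393 mm.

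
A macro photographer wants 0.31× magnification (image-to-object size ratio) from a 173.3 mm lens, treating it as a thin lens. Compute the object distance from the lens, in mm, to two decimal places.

With m = dᵢ/dₒ and 1/f = 1/dₒ + 1/dᵢ, substituting dᵢ = m·dₒ gives 1/f = (1 + 1/m)/dₒ, hence dₒ = f·(1 + 1/m).
dₒ = 173.3 × (1 + 1/0.31) = 173.3 × 4.22581 ≈ 732.332 mm.

732.33 mm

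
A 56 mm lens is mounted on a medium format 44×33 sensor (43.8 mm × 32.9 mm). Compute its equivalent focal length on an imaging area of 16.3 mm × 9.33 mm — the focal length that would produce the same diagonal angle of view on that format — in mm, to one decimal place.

19.2 mm

Sensor diagonal = √(43.8² + 32.9²) = √3000.8500 ≈ 54.7800 mm.
Sensor diagonal = √(16.3² + 9.33²) = √352.7389 ≈ 18.7813 mm.
Equal angle of view means equal diagonal/f ratio, so f₂ = f₁ · (diagonal₂/diagonal₁) = 56 × 18.7813/54.7800.
f₂ = 56 × 0.34285 ≈ 19.200 mm.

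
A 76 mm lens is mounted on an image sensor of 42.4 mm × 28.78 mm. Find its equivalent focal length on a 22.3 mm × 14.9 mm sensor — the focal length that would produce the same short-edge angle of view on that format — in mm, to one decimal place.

39.3 mm

Equal angle of view means equal height/f ratio, so f₂ = f₁ · (height₂/height₁) = 76 × 14.9/28.78.
f₂ = 76 × 0.51772 ≈ 39.347 mm.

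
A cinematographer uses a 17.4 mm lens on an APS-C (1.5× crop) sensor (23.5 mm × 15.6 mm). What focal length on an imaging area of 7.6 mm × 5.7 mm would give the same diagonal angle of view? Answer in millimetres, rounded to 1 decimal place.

5.9 mm

Sensor diagonal = √(23.5² + 15.6²) = √795.6100 ≈ 28.2066 mm.
Sensor diagonal = √(7.6² + 5.7²) = √90.2500 ≈ 9.5000 mm.
Equal angle of view means equal diagonal/f ratio, so f₂ = f₁ · (diagonal₂/diagonal₁) = 17.4 × 9.5000/28.2066.
f₂ = 17.4 × 0.33680 ≈ 5.860 mm.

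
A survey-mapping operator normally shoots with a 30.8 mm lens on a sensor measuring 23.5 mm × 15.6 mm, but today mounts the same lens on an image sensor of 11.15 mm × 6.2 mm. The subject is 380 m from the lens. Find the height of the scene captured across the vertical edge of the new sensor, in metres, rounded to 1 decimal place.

The focal length stays 30.8 mm; the relevant sensor dimension is now h = 6.2 mm. Object distance dₒ = 380 m = 380000 mm.
Thin-lens field height W = h·(dₒ − f)/f = 6.2 × (380000 − 30.8)/30.8 ≈ 76487.306 mm = 76.4873 m.

76.5 m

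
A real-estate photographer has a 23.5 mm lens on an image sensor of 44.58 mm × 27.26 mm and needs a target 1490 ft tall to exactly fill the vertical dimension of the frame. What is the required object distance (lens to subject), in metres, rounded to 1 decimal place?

W: 1490 ft × 304.8 mm/ft = 454151.99 mm.
Magnification m = h/W = dᵢ/dₒ; combined with 1/f = 1/dₒ + 1/dᵢ this gives dₒ = f·(1 + W/h).
dₒ = 23.5 mm × (1 + 454152/27.26) = 23.5 × 16661.0141 ≈ 391533.832 mm = 391.534 m.

391.5 m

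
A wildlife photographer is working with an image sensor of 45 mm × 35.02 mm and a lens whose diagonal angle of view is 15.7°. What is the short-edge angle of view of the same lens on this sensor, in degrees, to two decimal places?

Sensor diagonal = √(45² + 35.02²) = √3251.4004 ≈ 57.0211 mm.
From the diagonal AOV: f = 57.0211 / (2·tan(7.85°)) = 57.0211 / 0.27574 ≈ 206.7897 mm.
Short-edge AOV = 2·arctan(35.02 / (2 × 206.7897)) = 2·arctan(0.08468) ≈ 9.6800°.

9.68°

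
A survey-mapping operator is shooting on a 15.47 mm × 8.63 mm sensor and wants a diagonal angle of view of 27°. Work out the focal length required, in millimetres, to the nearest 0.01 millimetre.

36.89 mm

Sensor diagonal = √(15.47² + 8.63²) = √313.7978 ≈ 17.7143 mm.
From α = 2·arctan(d/2f) we get f = d / (2·tan(α/2)).
With d = 17.7143 mm and α/2 = 13.5°, tan(α/2) ≈ 0.24008, so f ≈ 17.7143 / 0.48016 ≈ 36.8928 mm.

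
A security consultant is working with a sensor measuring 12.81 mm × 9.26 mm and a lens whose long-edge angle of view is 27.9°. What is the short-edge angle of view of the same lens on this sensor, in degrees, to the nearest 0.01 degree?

20.36°

From the long-edge AOV: f = 12.81 / (2·tan(13.95°)) = 12.81 / 0.49680 ≈ 25.7849 mm.
Short-edge AOV = 2·arctan(9.26 / (2 × 25.7849)) = 2·arctan(0.17956) ≈ 20.3594°.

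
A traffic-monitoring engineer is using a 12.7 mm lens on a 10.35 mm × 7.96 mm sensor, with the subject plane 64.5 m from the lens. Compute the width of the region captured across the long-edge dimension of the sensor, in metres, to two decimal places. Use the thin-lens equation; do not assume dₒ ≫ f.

52.55 m

dₒ: 64.5 m = 64500 mm.
Similar triangles through the lens centre give W/dₒ = w/dᵢ; with 1/f = 1/dₒ + 1/dᵢ this gives W = w·(dₒ − f)/f.
W = 10.35 mm × (64500 − 12.7) / 12.7 = 10.35 × 5077.7402 ≈ 52554.611 mm = 52.5546 m.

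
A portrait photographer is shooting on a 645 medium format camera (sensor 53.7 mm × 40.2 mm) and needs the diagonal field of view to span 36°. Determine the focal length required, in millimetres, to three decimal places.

103.226 mm

Sensor diagonal = √(53.7² + 40.2²) = √4499.7300 ≈ 67.0800 mm.
From α = 2·arctan(d/2f) we get f = d / (2·tan(α/2)).
With d = 67.0800 mm and α/2 = 18°, tan(α/2) ≈ 0.32492, so f ≈ 67.0800 / 0.64984 ≈ 103.2255 mm.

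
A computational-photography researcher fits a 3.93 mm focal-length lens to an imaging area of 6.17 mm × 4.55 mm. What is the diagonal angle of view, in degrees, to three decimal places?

88.570°

Sensor diagonal = √(6.17² + 4.55²) = √58.7714 ≈ 7.6663 mm.
Angle of view α = 2·arctan(d/2f) with d = 7.6663 mm and f = 3.93 mm.
d/2f = 0.97535; arctan(0.97535) ≈ 44.2851°, so α ≈ 88.5701°.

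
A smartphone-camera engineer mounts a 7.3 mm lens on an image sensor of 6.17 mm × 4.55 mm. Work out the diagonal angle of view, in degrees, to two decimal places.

55.41°

Sensor diagonal = √(6.17² + 4.55²) = √58.7714 ≈ 7.6663 mm.
Angle of view α = 2·arctan(d/2f) with d = 7.6663 mm and f = 7.3 mm.
d/2f = 0.52509; arctan(0.52509) ≈ 27.7033°, so α ≈ 55.4066°.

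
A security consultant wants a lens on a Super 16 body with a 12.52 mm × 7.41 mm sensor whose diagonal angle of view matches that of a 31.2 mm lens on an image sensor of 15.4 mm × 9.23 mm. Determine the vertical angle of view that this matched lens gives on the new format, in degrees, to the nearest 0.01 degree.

16.67°

Sensor diagonal = √(15.4² + 9.23²) = √322.3529 ≈ 17.9542 mm.
Sensor diagonal = √(12.52² + 7.41²) = √211.6585 ≈ 14.5485 mm.
Equal diagonal AOV ⇒ f₂ = f₁ · 14.5485/17.9542 = 31.2 × 0.81031 ≈ 25.2817 mm.
Vertical AOV on the new format = 2·arctan(7.41 / (2 × 25.2817)) = 2·arctan(0.14655) ≈ 16.6745°.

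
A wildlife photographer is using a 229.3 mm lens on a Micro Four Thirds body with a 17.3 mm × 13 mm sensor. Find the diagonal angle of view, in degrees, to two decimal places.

Sensor diagonal = √(17.3² + 13²) = √468.2900 ≈ 21.6400 mm.
Angle of view α = 2·arctan(d/2f) with d = 21.6400 mm and f = 229.3 mm.
d/2f = 0.04719; arctan(0.04719) ≈ 2.7016°, so α ≈ 5.4032°.

5.40°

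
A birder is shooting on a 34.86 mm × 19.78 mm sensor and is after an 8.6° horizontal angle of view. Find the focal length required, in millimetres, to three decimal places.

From α = 2·arctan(w/2f) we get f = w / (2·tan(α/2)).
With w = 34.86 mm and α/2 = 4.3°, tan(α/2) ≈ 0.07519, so f ≈ 34.86 / 0.15038 ≈ 231.8116 mm.

231.812 mm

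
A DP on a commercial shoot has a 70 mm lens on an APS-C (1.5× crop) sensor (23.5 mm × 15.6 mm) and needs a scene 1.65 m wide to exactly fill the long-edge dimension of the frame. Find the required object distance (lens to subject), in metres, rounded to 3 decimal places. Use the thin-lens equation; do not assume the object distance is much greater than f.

4.985 m

W: 1.65 m = 1650 mm.
Magnification m = w/W = dᵢ/dₒ; combined with 1/f = 1/dₒ + 1/dᵢ this gives dₒ = f·(1 + W/w).
dₒ = 70 mm × (1 + 1650/23.5) = 70 × 71.2128 ≈ 4984.894 mm = 4.98489 m.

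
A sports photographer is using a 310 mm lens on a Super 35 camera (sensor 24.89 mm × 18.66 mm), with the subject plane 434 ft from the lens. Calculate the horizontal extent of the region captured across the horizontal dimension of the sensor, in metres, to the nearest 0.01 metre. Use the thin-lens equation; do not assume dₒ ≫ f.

10.60 m

dₒ: 434 ft × 304.8 mm/ft = 132283.20 mm.
Similar triangles through the lens centre give W/dₒ = w/dᵢ; with 1/f = 1/dₒ + 1/dᵢ this gives W = w·(dₒ − f)/f.
W = 24.89 mm × (132283 − 310) / 310 = 24.89 × 425.7200 ≈ 10596.170 mm = 10.5962 m.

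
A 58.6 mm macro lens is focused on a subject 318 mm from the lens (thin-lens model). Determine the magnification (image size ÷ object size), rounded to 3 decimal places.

Thin lens: 1/f = 1/dₒ + 1/dᵢ → 1/dᵢ = 1/58.6 − 1/318 = 0.0139202 mm⁻¹, so dᵢ ≈ 71.8381 mm.
Magnification m = dᵢ/dₒ = 71.8381/318 ≈ 0.22591.

0.226×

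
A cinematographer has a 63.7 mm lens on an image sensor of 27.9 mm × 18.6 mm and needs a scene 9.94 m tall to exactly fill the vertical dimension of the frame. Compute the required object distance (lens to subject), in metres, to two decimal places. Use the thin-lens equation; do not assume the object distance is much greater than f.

34.11 m

W: 9.94 m = 9940 mm.
Magnification m = h/W = dᵢ/dₒ; combined with 1/f = 1/dₒ + 1/dᵢ this gives dₒ = f·(1 + W/h).
dₒ = 63.7 mm × (1 + 9940/18.6) = 63.7 × 535.4086 ≈ 34105.528 mm = 34.1055 m.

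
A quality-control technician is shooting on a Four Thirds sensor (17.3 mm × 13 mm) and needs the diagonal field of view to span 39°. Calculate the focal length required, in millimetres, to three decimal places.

30.555 mm

Sensor diagonal = √(17.3² + 13²) = √468.2900 ≈ 21.6400 mm.
From α = 2·arctan(d/2f) we get f = d / (2·tan(α/2)).
With d = 21.6400 mm and α/2 = 19.5°, tan(α/2) ≈ 0.35412, so f ≈ 21.6400 / 0.70824 ≈ 30.5548 mm.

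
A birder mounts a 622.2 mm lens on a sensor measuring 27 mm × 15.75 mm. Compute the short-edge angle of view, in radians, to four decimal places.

Angle of view α = 2·arctan(h/2f) with h = 15.75 mm and f = 622.2 mm.
h/2f = 0.01266; arctan(0.01266) ≈ 0.0127 rad, so α ≈ 0.0253 rad.

0.0253 rad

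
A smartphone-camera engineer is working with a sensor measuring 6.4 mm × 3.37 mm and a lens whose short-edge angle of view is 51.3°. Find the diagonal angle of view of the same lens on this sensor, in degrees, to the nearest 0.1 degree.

91.7°

From the short-edge AOV: f = 3.37 / (2·tan(25.65°)) = 3.37 / 0.96039 ≈ 3.5090 mm.
Sensor diagonal = √(6.4² + 3.37²) = √52.3169 ≈ 7.2330 mm.
Diagonal AOV = 2·arctan(7.2330 / (2 × 3.5090)) = 2·arctan(1.03064) ≈ 91.7289°.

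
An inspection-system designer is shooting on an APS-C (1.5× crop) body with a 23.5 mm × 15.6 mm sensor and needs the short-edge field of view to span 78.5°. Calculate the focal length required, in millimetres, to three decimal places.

9.547 mm

From α = 2·arctan(h/2f) we get f = h / (2·tan(α/2)).
With h = 15.6 mm and α/2 = 39.25°, tan(α/2) ≈ 0.81703, so f ≈ 15.6 / 1.63407 ≈ 9.5467 mm.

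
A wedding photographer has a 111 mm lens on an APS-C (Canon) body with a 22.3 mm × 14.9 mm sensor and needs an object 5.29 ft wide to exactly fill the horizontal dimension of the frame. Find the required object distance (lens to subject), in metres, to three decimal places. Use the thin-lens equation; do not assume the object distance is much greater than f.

W: 5.29 ft × 304.8 mm/ft = 1612.39 mm.
Magnification m = w/W = dᵢ/dₒ; combined with 1/f = 1/dₒ + 1/dᵢ this gives dₒ = f·(1 + W/w).
dₒ = 111 mm × (1 + 1612.39/22.3) = 111 × 73.3046 ≈ 8136.807 mm = 8.13681 m.

8.137 m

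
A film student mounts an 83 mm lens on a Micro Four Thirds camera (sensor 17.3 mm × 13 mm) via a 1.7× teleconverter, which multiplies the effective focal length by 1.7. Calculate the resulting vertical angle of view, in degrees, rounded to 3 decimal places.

5.275°

Effective focal length f = 83 × 1.7 = 141.1 mm.
α = 2·arctan(13 / (2 × 141.1)) = 2·arctan(0.04607) ≈ 5.2751°.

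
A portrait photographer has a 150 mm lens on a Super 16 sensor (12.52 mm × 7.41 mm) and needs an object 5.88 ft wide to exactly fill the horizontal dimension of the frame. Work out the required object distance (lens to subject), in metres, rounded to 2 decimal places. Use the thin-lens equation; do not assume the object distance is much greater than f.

W: 5.88 ft × 304.8 mm/ft = 1792.22 mm.
Magnification m = w/W = dᵢ/dₒ; combined with 1/f = 1/dₒ + 1/dᵢ this gives dₒ = f·(1 + W/w).
dₒ = 150 mm × (1 + 1792.22/12.52) = 150 × 144.1489 ≈ 21622.332 mm = 21.6223 m.

21.62 m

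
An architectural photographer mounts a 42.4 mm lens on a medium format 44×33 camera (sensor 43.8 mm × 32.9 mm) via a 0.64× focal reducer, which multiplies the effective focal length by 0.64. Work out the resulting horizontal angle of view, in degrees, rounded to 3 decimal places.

77.810°

Effective focal length f = 42.4 × 0.64 = 27.136 mm.
α = 2·arctan(43.8 / (2 × 27.136)) = 2·arctan(0.80705) ≈ 77.8103°.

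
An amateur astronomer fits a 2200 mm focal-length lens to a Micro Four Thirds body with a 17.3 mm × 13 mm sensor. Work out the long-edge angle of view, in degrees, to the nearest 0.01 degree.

0.45°

Angle of view α = 2·arctan(w/2f) with w = 17.3 mm and f = 2200 mm.
w/2f = 0.00393; arctan(0.00393) ≈ 0.2253°, so α ≈ 0.4506°.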